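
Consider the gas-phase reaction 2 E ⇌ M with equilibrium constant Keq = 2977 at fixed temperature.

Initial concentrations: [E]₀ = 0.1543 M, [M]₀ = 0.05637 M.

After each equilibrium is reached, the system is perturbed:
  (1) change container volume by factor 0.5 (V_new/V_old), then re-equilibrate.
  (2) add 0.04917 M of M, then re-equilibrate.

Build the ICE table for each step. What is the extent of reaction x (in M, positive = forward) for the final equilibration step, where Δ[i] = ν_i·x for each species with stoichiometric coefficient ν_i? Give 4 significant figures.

Q₀ = 2.368 vs Keq = 2977 ⇒ Q<K, forward
Step 1:
                  E         M
  init       0.1543   0.05637
  Δ         -0.1477   0.07384
  eq       0.006614    0.1302
  solve Keq expr → x = 0.07384; check Q = 2977
Then change container volume by factor 0.5 (V_new/V_old).
Step 2:
                  E         M
  init      0.01323    0.2604
  Δ        -0.00384   0.00192
  eq       0.009387    0.2623
  solve Keq expr → x = 0.00192; check Q = 2977
Then add 0.04917 M of M.
Step 3:
                  E         M
  init     0.009387    0.3115
  Δ       8.3510e-04 -4.1755e-04
  eq        0.01022    0.3111
  solve Keq expr → x = -4.1755e-04; check Q = 2977

x = -4.1755e-04 M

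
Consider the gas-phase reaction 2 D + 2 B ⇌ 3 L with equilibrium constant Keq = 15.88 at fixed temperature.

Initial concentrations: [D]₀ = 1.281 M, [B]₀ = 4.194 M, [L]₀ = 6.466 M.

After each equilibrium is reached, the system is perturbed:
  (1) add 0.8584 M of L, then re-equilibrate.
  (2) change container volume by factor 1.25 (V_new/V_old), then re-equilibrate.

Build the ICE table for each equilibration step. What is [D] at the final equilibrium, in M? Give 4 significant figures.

Q₀ = 9.366 vs Keq = 15.88 ⇒ Q<K, forward
Step 1:
                    D           B           L
  I             1.281       4.194       6.466
  C           -0.1849     -0.1849      0.2774
  E             1.096       4.009       6.743
  solve Keq expr → x = 0.09246; check Q = 15.88
Then add 0.8584 M of L.
Step 2:
                    D           B           L
  I             1.096       4.009       7.602
  C            0.1276      0.1276     -0.1914
  E             1.224       4.137        7.41
  solve Keq expr → x = -0.06381; check Q = 15.88
Then change container volume by factor 1.25 (V_new/V_old).
Step 3:
                    D           B           L
  I             0.979       3.309       5.928
  C           0.06681     0.06681     -0.1002
  E             1.046       3.376       5.828
  solve Keq expr → x = -0.0334; check Q = 15.88

[D]_eq = 1.046 M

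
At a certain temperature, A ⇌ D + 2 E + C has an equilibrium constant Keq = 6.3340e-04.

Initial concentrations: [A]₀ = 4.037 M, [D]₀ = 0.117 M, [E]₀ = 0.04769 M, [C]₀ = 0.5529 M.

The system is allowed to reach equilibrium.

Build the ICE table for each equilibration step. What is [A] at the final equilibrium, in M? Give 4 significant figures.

[A]_eq = 3.983 M

Q₀ = 3.6444e-05 vs Keq = 6.3340e-04 ⇒ Q<K, forward
Step 1:
                    A           D           E           C
  Initial       4.037       0.117     0.04769      0.5529
  Change     -0.05409     0.05409      0.1082     0.05409
  Equil         3.983      0.1711      0.1559       0.607
  solve Keq expr → x = 0.05409; check Q = 6.3340e-04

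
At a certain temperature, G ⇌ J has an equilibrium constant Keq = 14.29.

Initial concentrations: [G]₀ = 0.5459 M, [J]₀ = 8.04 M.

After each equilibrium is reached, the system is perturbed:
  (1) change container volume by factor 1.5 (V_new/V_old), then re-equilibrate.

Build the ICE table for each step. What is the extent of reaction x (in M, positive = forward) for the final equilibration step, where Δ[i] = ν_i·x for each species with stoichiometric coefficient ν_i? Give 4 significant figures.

x = 0 M

Q₀ = 14.73 vs Keq = 14.29 ⇒ Q>K, reverse
Step 1:
                    G           J
  Initial      0.5459        8.04
  Change      0.01564    -0.01564
  Equil        0.5615       8.024
  solve Keq expr → x = -0.01564; check Q = 14.29
Then change container volume by factor 1.5 (V_new/V_old).
Step 2:
                    G           J
  Initial      0.3744        5.35
  Change            0           0
  Equil        0.3744        5.35
  solve Keq expr → x = 0; check Q = 14.29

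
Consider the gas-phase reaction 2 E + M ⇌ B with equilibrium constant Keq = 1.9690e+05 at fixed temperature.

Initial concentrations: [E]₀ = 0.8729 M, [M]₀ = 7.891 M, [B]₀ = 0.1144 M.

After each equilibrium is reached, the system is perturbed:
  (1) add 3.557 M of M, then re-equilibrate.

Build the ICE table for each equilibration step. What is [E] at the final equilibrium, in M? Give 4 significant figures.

[E]_eq = 5.0392e-04 M

Q₀ = 0.01903 vs Keq = 1.9690e+05 ⇒ Q<K, forward
Step 1:
                  E         M         B
  Initial    0.8729     7.891    0.1144
  Change    -0.8723   -0.4361    0.4361
  Equil   6.1243e-04     7.455    0.5505
  solve Keq expr → x = 0.4361; check Q = 1.9690e+05
Then add 3.557 M of M.
Step 2:
                  E         M         B
  Initial 6.1243e-04     11.01    0.5505
  Change  -1.0850e-04 -5.4251e-05 5.4251e-05
  Equil   5.0392e-04     11.01    0.5506
  solve Keq expr → x = 5.4251e-05; check Q = 1.9690e+05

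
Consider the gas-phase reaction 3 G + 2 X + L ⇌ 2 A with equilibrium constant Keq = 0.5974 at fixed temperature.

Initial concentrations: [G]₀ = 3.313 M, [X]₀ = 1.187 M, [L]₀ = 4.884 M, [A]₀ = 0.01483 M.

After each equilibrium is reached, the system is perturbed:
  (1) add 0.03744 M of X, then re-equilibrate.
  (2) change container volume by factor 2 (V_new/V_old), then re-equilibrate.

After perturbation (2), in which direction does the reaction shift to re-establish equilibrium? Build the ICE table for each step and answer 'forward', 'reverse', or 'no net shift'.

Q₀ = 8.7890e-07 vs Keq = 0.5974 ⇒ Q<K, forward
Step 1:
                   G          X          L          A
  Initial      3.313      1.187      4.884    0.01483
  Change      -1.433    -0.9551    -0.4776     0.9551
  Equil         1.88     0.2319      4.406       0.97
  solve Keq expr → x = 0.4776; check Q = 0.5974
Then add 0.03744 M of X.
Step 2:
                   G          X          L          A
  Initial       1.88     0.2693      4.406       0.97
  Change    -0.03636   -0.02424   -0.01212    0.02424
  Equil        1.844     0.2451      4.394     0.9942
  solve Keq expr → x = 0.01212; check Q = 0.5974
Then change container volume by factor 2 (V_new/V_old).
Step 3:
                   G          X          L          A
  Initial      0.922     0.1225      2.197     0.4971
  Change      0.2048     0.1366    0.06828    -0.1366
  Equil        1.127     0.2591      2.265     0.3605
  solve Keq expr → x = -0.06828; check Q = 0.5974

Direction: reverse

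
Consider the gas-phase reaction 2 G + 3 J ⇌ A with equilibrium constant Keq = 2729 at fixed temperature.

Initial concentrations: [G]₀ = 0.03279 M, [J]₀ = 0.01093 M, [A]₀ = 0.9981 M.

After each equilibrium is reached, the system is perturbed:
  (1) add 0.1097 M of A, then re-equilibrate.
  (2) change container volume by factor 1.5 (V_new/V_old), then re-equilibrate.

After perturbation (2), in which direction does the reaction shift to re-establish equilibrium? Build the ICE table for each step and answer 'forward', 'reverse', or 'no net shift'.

Direction: reverse

Q₀ = 7.1094e+08 vs Keq = 2729 ⇒ Q>K, reverse
Step 1:
                  G         J         A
  Initial   0.03279   0.01093    0.9981
  Change     0.1417    0.2125  -0.07085
  Equil      0.1745    0.2235    0.9273
  solve Keq expr → x = -0.07085; check Q = 2729
Then add 0.1097 M of A.
Step 2:
                  G         J         A
  Initial    0.1745    0.2235     1.037
  Change   0.003524  0.005285 -0.001762
  Equil       0.178    0.2288     1.035
  solve Keq expr → x = -0.001762; check Q = 2729
Then change container volume by factor 1.5 (V_new/V_old).
Step 3:
                  G         J         A
  Initial    0.1187    0.1525    0.6901
  Change    0.04047   0.06071  -0.02024
  Equil      0.1591    0.2132    0.6699
  solve Keq expr → x = -0.02024; check Q = 2729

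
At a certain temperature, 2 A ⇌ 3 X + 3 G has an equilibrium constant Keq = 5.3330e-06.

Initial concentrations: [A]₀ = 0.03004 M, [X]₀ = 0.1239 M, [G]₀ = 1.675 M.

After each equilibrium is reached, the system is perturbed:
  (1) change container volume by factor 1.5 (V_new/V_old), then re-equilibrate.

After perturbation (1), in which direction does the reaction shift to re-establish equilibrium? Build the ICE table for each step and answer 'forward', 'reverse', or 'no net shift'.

Q₀ = 9.905 vs Keq = 5.3330e-06 ⇒ Q>K, reverse
Step 1:
                    A           X           G
  Initial     0.03004      0.1239       1.675
  Change      0.08087     -0.1213     -0.1213
  Equil        0.1109    0.002596       1.554
  solve Keq expr → x = -0.04043; check Q = 5.3330e-06
Then change container volume by factor 1.5 (V_new/V_old).
Step 2:
                    A           X           G
  Initial     0.07394    0.001731       1.036
  Change  -8.1047e-04    0.001216    0.001216
  Equil       0.07313    0.002946       1.037
  solve Keq expr → x = 4.0523e-04; check Q = 5.3330e-06

Direction: forward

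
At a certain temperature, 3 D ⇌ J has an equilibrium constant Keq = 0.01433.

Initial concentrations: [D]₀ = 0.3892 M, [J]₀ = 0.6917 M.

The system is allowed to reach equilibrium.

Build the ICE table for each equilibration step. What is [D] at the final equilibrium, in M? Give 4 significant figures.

Q₀ = 11.73 vs Keq = 0.01433 ⇒ Q>K, reverse
Step 1:
                    D           J
  Initial      0.3892      0.6917
  Change        1.689     -0.5631
  Equil         2.078      0.1286
  solve Keq expr → x = -0.5631; check Q = 0.01433

[D]_eq = 2.078 M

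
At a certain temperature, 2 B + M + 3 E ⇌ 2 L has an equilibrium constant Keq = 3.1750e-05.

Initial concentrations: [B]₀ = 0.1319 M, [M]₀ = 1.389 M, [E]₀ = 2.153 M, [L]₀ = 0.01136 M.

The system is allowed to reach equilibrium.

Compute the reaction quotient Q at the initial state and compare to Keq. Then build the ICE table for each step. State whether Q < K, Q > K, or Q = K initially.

Q₀ = 5.3510e-04 vs Keq = 3.1750e-05 ⇒ Q>K, reverse
Step 1:
                    B           M           E           L
  init         0.1319       1.389       2.153     0.01136
  Δ          0.008387    0.004193     0.01258   -0.008387
  eq           0.1403       1.393       2.166    0.002973
  solve Keq expr → x = -0.004193; check Q = 3.1750e-05

Q₀ = 5.3510e-04; Q > K (proceeds reverse)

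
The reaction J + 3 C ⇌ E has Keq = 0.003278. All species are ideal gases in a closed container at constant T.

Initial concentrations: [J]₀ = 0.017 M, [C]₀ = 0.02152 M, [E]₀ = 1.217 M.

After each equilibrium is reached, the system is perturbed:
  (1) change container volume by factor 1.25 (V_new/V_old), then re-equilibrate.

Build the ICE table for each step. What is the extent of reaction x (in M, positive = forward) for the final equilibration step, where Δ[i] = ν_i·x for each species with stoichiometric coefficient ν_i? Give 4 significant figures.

Q₀ = 7.1831e+06 vs Keq = 0.003278 ⇒ Q>K, reverse
Step 1:
                  J         C         E
  Initial     0.017   0.02152     1.217
  Change      1.088     3.265    -1.088
  Equil       1.105     3.287    0.1286
  solve Keq expr → x = -1.088; check Q = 0.003278
Then change container volume by factor 1.25 (V_new/V_old).
Step 2:
                  J         C         E
  Initial    0.8843     2.629    0.1029
  Change    0.03996    0.1199  -0.03996
  Equil      0.9242     2.749   0.06295
  solve Keq expr → x = -0.03996; check Q = 0.003278

x = -0.03996 M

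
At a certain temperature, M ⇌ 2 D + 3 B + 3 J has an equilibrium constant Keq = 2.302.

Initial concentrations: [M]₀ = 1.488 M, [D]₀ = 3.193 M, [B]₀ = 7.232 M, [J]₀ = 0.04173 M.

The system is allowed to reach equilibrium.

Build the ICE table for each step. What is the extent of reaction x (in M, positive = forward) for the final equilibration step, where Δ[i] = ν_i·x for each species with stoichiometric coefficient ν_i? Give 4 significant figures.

Q₀ = 0.1883 vs Keq = 2.302 ⇒ Q<K, forward
Step 1:
                   M          D          B          J
  init         1.488      3.193      7.232    0.04173
  Δ         -0.01755    0.03509    0.05264    0.05264
  eq            1.47      3.228      7.285    0.09437
  solve Keq expr → x = 0.01755; check Q = 2.302

x = 0.01755 M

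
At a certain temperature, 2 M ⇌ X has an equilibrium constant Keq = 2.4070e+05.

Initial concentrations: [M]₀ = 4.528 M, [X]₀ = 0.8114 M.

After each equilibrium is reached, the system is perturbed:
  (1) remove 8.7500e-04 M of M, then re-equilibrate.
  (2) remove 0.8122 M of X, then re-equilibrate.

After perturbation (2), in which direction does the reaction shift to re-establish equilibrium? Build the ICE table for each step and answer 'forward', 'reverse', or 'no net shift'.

Q₀ = 0.03958 vs Keq = 2.4070e+05 ⇒ Q<K, forward
Step 1:
                   M          X
  init         4.528     0.8114
  Δ           -4.524      2.262
  eq        0.003573      3.074
  solve Keq expr → x = 2.262; check Q = 2.4070e+05
Then remove 8.7500e-04 M of M.
Step 2:
                   M          X
  init      0.002698      3.074
  Δ       8.7475e-04 -4.3737e-04
  eq        0.003573      3.073
  solve Keq expr → x = -4.3737e-04; check Q = 2.4070e+05
Then remove 0.8122 M of X.
Step 3:
                   M          X
  init      0.003573      2.261
  Δ       -5.0816e-04 2.5408e-04
  eq        0.003065      2.261
  solve Keq expr → x = 2.5408e-04; check Q = 2.4070e+05

Direction: forward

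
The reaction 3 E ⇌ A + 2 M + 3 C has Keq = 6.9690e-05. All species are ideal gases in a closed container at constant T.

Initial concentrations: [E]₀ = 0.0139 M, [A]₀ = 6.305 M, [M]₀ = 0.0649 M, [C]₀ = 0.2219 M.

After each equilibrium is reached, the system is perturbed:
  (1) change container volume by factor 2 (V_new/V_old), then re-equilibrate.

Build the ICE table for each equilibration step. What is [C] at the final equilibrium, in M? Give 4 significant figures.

Q₀ = 108 vs Keq = 6.9690e-05 ⇒ Q>K, reverse
Step 1:
                    E           A           M           C
  I            0.0139       6.305      0.0649      0.2219
  C           0.09352    -0.03117    -0.06235    -0.09352
  E            0.1074       6.274    0.002551      0.1284
  solve Keq expr → x = -0.03117; check Q = 6.9690e-05
Then change container volume by factor 2 (V_new/V_old).
Step 2:
                    E           A           M           C
  I           0.05371       3.137    0.001276     0.06419
  C         -0.002776  9.2537e-04    0.001851    0.002776
  E           0.05094       3.138    0.003126     0.06696
  solve Keq expr → x = 9.2537e-04; check Q = 6.9690e-05

[C]_eq = 0.06696 M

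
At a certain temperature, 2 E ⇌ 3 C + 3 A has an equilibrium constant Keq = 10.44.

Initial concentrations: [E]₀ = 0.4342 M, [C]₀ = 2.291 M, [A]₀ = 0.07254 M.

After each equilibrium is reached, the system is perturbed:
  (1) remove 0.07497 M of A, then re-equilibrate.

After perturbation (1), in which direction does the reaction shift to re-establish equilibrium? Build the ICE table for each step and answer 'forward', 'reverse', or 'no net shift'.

Direction: forward

Q₀ = 0.02435 vs Keq = 10.44 ⇒ Q<K, forward
Step 1:
                  E         C         A
  init       0.4342     2.291   0.07254
  Δ           -0.18      0.27      0.27
  eq         0.2542     2.561    0.3425
  solve Keq expr → x = 0.08998; check Q = 10.44
Then remove 0.07497 M of A.
Step 2:
                  E         C         A
  init       0.2542     2.561    0.2675
  Δ        -0.02886   0.04328   0.04328
  eq         0.2254     2.604    0.3108
  solve Keq expr → x = 0.01443; check Q = 10.44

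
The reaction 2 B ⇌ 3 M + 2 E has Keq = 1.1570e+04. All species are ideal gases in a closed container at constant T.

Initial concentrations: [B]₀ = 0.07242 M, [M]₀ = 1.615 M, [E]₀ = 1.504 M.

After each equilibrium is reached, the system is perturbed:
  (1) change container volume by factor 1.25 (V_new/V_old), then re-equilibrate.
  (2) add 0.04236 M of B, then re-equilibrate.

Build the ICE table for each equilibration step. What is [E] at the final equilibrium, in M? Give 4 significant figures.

[E]_eq = 1.283 M

Q₀ = 1817 vs Keq = 1.1570e+04 ⇒ Q<K, forward
Step 1:
                   B          M          E
  I          0.07242      1.615      1.504
  C         -0.04123    0.06184    0.04123
  E          0.03119      1.677      1.545
  solve Keq expr → x = 0.02061; check Q = 1.1570e+04
Then change container volume by factor 1.25 (V_new/V_old).
Step 2:
                   B          M          E
  I          0.02495      1.341      1.236
  C        -0.006795    0.01019   0.006795
  E          0.01816      1.352      1.243
  solve Keq expr → x = 0.003398; check Q = 1.1570e+04
Then add 0.04236 M of B.
Step 3:
                   B          M          E
  I          0.06052      1.352      1.243
  C         -0.04049    0.06074    0.04049
  E          0.02003      1.412      1.283
  solve Keq expr → x = 0.02025; check Q = 1.1570e+04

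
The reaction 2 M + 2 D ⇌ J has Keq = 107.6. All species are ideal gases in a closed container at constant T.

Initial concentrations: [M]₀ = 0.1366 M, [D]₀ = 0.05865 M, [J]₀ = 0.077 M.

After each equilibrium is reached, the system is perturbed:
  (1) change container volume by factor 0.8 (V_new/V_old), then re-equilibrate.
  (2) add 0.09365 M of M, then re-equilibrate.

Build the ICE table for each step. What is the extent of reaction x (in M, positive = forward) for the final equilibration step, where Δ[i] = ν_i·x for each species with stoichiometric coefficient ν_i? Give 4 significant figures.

x = 0.01136 M

Q₀ = 1200 vs Keq = 107.6 ⇒ Q>K, reverse
Step 1:
                  M         D         J
  init       0.1366   0.05865     0.077
  Δ         0.05421   0.05421   -0.0271
  eq         0.1908    0.1129    0.0499
  solve Keq expr → x = -0.0271; check Q = 107.6
Then change container volume by factor 0.8 (V_new/V_old).
Step 2:
                  M         D         J
  init       0.2385    0.1411   0.06237
  Δ        -0.02122  -0.02122   0.01061
  eq         0.2173    0.1199   0.07298
  solve Keq expr → x = 0.01061; check Q = 107.6
Then add 0.09365 M of M.
Step 3:
                  M         D         J
  init       0.3109    0.1199   0.07298
  Δ        -0.02272  -0.02272   0.01136
  eq         0.2882   0.09714   0.08434
  solve Keq expr → x = 0.01136; check Q = 107.6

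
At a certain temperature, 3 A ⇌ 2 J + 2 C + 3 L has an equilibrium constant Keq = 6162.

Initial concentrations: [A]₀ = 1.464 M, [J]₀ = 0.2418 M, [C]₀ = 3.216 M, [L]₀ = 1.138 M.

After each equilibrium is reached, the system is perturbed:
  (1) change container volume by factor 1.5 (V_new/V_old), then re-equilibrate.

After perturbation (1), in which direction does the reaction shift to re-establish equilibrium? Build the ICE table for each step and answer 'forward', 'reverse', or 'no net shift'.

Q₀ = 0.284 vs Keq = 6162 ⇒ Q<K, forward
Step 1:
                  A         J         C         L
  Initial     1.464    0.2418     3.216     1.138
  Change     -1.149     0.766     0.766     1.149
  Equil       0.315     1.008     3.982     2.287
  solve Keq expr → x = 0.383; check Q = 6162
Then change container volume by factor 1.5 (V_new/V_old).
Step 2:
                  A         J         C         L
  Initial      0.21    0.6719     2.655     1.525
  Change   -0.07392   0.04928   0.04928   0.07392
  Equil      0.1361    0.7211     2.704     1.599
  solve Keq expr → x = 0.02464; check Q = 6162

Direction: forward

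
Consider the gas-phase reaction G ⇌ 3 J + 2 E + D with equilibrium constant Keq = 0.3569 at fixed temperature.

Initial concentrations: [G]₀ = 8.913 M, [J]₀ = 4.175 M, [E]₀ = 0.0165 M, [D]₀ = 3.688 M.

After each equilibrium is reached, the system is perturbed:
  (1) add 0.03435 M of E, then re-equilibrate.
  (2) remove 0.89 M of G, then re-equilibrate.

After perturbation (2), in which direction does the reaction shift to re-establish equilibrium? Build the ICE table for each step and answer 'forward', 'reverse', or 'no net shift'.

Q₀ = 0.008198 vs Keq = 0.3569 ⇒ Q<K, forward
Step 1:
                  G         J         E         D
  I           8.913     4.175    0.0165     3.688
  C        -0.04331    0.1299   0.08662   0.04331
  E            8.87     4.305    0.1031     3.731
  solve Keq expr → x = 0.04331; check Q = 0.3569
Then add 0.03435 M of E.
Step 2:
                  G         J         E         D
  I            8.87     4.305    0.1375     3.731
  C         0.01613   -0.0484  -0.03226  -0.01613
  E           8.886     4.257    0.1052     3.715
  solve Keq expr → x = -0.01613; check Q = 0.3569
Then remove 0.89 M of G.
Step 3:
                  G         J         E         D
  I           7.996     4.257    0.1052     3.715
  C        0.002544 -0.007633 -0.005089 -0.002544
  E           7.998     4.249    0.1001     3.713
  solve Keq expr → x = -0.002544; check Q = 0.3569

Direction: reverse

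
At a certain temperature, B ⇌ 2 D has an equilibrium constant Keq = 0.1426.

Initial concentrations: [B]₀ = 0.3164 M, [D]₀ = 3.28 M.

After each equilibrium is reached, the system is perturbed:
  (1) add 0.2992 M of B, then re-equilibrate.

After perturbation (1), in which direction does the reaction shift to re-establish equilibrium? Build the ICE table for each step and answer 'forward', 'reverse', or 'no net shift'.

Q₀ = 34 vs Keq = 0.1426 ⇒ Q>K, reverse
Step 1:
                   B          D
  Initial     0.3164       3.28
  Change       1.393     -2.786
  Equil         1.71     0.4937
  solve Keq expr → x = -1.393; check Q = 0.1426
Then add 0.2992 M of B.
Step 2:
                   B          D
  Initial      2.009     0.4937
  Change    -0.01944    0.03887
  Equil        1.989     0.5326
  solve Keq expr → x = 0.01944; check Q = 0.1426

Direction: forward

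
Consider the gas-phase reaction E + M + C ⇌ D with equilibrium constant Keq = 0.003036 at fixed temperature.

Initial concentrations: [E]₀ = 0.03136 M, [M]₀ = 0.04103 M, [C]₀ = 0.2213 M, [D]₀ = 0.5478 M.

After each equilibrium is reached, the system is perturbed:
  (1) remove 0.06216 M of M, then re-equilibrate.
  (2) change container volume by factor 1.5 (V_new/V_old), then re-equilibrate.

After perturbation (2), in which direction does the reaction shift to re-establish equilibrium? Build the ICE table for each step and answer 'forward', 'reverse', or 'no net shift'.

Direction: reverse

Q₀ = 1924 vs Keq = 0.003036 ⇒ Q>K, reverse
Step 1:
                   E          M          C          D
  Initial    0.03136    0.04103     0.2213     0.5478
  Change       0.547      0.547      0.547     -0.547
  Equil       0.5784      0.588     0.7683 7.9331e-04
  solve Keq expr → x = -0.547; check Q = 0.003036
Then remove 0.06216 M of M.
Step 2:
                   E          M          C          D
  Initial     0.5784     0.5259     0.7683 7.9331e-04
  Change  8.3567e-05 8.3567e-05 8.3567e-05 -8.3567e-05
  Equil       0.5785      0.526     0.7684 7.0975e-04
  solve Keq expr → x = -8.3567e-05; check Q = 0.003036
Then change container volume by factor 1.5 (V_new/V_old).
Step 3:
                   E          M          C          D
  Initial     0.3856     0.3506     0.5123 4.7316e-04
  Change  2.6246e-04 2.6246e-04 2.6246e-04 -2.6246e-04
  Equil       0.3859     0.3509     0.5125 2.1070e-04
  solve Keq expr → x = -2.6246e-04; check Q = 0.003036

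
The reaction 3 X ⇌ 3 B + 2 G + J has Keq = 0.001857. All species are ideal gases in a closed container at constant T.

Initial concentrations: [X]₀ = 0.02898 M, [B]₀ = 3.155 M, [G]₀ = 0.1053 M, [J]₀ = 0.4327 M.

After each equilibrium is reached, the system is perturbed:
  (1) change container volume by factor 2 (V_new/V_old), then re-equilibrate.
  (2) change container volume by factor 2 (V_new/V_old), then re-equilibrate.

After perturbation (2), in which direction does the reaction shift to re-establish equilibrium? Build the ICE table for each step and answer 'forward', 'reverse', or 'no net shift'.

Q₀ = 6191 vs Keq = 0.001857 ⇒ Q>K, reverse
Step 1:
                  X         B         G         J
  Initial   0.02898     3.155    0.1053    0.4327
  Change     0.1563   -0.1563   -0.1042  -0.05211
  Equil      0.1853     2.999  0.001073    0.3806
  solve Keq expr → x = -0.05211; check Q = 0.001857
Then change container volume by factor 2 (V_new/V_old).
Step 2:
                  X         B         G         J
  Initial   0.09266     1.499 5.3659e-04    0.1903
  Change  -0.001414  0.001414 9.4259e-04 4.7129e-04
  Equil     0.09125     1.501  0.001479    0.1908
  solve Keq expr → x = 4.7129e-04; check Q = 0.001857
Then change container volume by factor 2 (V_new/V_old).
Step 3:
                  X         B         G         J
  Initial   0.04562    0.7504 7.3959e-04   0.09538
  Change  -0.001822  0.001822  0.001215 6.0743e-04
  Equil      0.0438    0.7522  0.001954   0.09599
  solve Keq expr → x = 6.0743e-04; check Q = 0.001857

Direction: forward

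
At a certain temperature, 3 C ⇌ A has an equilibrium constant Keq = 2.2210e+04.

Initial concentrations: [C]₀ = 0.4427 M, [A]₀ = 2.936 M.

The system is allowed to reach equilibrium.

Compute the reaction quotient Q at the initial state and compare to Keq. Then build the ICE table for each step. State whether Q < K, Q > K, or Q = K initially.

Q₀ = 33.84; Q < K (proceeds forward)

Q₀ = 33.84 vs Keq = 2.2210e+04 ⇒ Q<K, forward
Step 1:
                  C         A
  init       0.4427     2.936
  Δ          -0.391    0.1303
  eq        0.05168     3.066
  solve Keq expr → x = 0.1303; check Q = 2.2210e+04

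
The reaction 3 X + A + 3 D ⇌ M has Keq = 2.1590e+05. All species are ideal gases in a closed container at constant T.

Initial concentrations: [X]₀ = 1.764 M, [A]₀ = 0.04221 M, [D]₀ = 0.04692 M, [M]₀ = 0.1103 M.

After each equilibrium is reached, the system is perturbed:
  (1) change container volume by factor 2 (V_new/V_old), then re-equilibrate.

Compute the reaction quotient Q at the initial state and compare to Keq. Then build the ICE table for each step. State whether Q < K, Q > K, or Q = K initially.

Q₀ = 4609 vs Keq = 2.1590e+05 ⇒ Q<K, forward
Step 1:
                    X           A           D           M
  Initial       1.764     0.04221     0.04692      0.1103
  Change     -0.03187    -0.01062    -0.03187     0.01062
  Equil         1.732     0.03159     0.01505      0.1209
  solve Keq expr → x = 0.01062; check Q = 2.1590e+05
Then change container volume by factor 2 (V_new/V_old).
Step 2:
                    X           A           D           M
  Initial      0.8661     0.01579    0.007527     0.06046
  Change      0.01805    0.006016     0.01805   -0.006016
  Equil        0.8841     0.02181     0.02558     0.05444
  solve Keq expr → x = -0.006016; check Q = 2.1590e+05

Q₀ = 4609; Q < K (proceeds forward)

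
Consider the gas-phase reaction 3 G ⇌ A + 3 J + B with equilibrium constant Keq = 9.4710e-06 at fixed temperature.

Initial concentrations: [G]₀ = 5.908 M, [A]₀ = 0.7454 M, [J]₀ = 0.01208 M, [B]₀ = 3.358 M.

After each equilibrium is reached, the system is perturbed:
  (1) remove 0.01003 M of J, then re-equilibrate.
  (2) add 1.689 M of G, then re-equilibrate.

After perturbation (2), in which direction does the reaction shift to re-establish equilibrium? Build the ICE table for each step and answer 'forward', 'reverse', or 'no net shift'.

Direction: forward

Q₀ = 2.1397e-08 vs Keq = 9.4710e-06 ⇒ Q<K, forward
Step 1:
                  G         A         J         B
  init        5.908    0.7454   0.01208     3.358
  Δ        -0.07752   0.02584   0.07752   0.02584
  eq           5.83    0.7712    0.0896     3.384
  solve Keq expr → x = 0.02584; check Q = 9.4710e-06
Then remove 0.01003 M of J.
Step 2:
                  G         A         J         B
  init         5.83    0.7712   0.07957     3.384
  Δ       -0.009727  0.003242  0.009727  0.003242
  eq          5.821    0.7745    0.0893     3.387
  solve Keq expr → x = 0.003242; check Q = 9.4710e-06
Then add 1.689 M of G.
Step 3:
                  G         A         J         B
  init         7.51    0.7745    0.0893     3.387
  Δ        -0.02502  0.008341   0.02502  0.008341
  eq          7.485    0.7828    0.1143     3.395
  solve Keq expr → x = 0.008341; check Q = 9.4710e-06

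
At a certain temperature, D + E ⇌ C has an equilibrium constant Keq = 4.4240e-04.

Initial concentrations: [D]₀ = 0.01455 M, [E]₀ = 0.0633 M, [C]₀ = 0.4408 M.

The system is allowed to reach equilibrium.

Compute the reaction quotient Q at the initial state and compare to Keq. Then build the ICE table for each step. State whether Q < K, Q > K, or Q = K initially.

Q₀ = 478.6; Q > K (proceeds reverse)

Q₀ = 478.6 vs Keq = 4.4240e-04 ⇒ Q>K, reverse
Step 1:
                    D           E           C
  init        0.01455      0.0633      0.4408
  Δ            0.4407      0.4407     -0.4407
  eq           0.4552       0.504  1.0151e-04
  solve Keq expr → x = -0.4407; check Q = 4.4240e-04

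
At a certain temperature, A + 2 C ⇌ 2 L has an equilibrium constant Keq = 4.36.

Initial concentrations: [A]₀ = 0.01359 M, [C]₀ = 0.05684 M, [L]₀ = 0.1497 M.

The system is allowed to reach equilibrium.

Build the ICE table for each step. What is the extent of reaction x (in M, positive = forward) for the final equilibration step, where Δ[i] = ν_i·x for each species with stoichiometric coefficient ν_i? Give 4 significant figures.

Q₀ = 510.4 vs Keq = 4.36 ⇒ Q>K, reverse
Step 1:
                   A          C          L
  init       0.01359    0.05684     0.1497
  Δ          0.04099    0.08198   -0.08198
  eq         0.05458     0.1388    0.06772
  solve Keq expr → x = -0.04099; check Q = 4.36

x = -0.04099 M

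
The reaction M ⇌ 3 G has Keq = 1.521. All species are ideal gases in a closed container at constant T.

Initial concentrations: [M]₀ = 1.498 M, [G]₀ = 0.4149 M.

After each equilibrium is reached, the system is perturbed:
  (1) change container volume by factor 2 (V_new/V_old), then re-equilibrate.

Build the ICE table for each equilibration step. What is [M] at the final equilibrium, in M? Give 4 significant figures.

[M]_eq = 0.5116 M

Q₀ = 0.04768 vs Keq = 1.521 ⇒ Q<K, forward
Step 1:
                    M           G
  I             1.498      0.4149
  C            -0.272       0.816
  E             1.226       1.231
  solve Keq expr → x = 0.272; check Q = 1.521
Then change container volume by factor 2 (V_new/V_old).
Step 2:
                    M           G
  I             0.613      0.6154
  C           -0.1014      0.3043
  E            0.5116      0.9198
  solve Keq expr → x = 0.1014; check Q = 1.521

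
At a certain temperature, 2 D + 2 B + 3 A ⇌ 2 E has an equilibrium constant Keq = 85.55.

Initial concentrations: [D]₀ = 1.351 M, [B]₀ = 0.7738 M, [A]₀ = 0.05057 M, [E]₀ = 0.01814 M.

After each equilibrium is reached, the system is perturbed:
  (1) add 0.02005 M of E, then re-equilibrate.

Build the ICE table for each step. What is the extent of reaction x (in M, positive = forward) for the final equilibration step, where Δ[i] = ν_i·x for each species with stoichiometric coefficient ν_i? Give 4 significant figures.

Q₀ = 2.328 vs Keq = 85.55 ⇒ Q<K, forward
Step 1:
                    D           B           A           E
  init          1.351      0.7738     0.05057     0.01814
  Δ          -0.01744    -0.01744    -0.02616     0.01744
  eq            1.334      0.7564     0.02441     0.03558
  solve Keq expr → x = 0.00872; check Q = 85.55
Then add 0.02005 M of E.
Step 2:
                    D           B           A           E
  init          1.334      0.7564     0.02441     0.05563
  Δ          0.004363    0.004363    0.006544   -0.004363
  eq            1.338      0.7607     0.03095     0.05127
  solve Keq expr → x = -0.002181; check Q = 85.55

x = -0.002181 M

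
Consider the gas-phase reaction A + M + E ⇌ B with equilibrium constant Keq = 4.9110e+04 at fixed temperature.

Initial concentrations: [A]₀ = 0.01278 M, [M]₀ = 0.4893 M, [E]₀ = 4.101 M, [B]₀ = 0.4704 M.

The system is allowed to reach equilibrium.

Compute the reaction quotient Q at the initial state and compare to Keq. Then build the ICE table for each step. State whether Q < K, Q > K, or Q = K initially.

Q₀ = 18.34; Q < K (proceeds forward)

Q₀ = 18.34 vs Keq = 4.9110e+04 ⇒ Q<K, forward
Step 1:
                  A         M         E         B
  Initial   0.01278    0.4893     4.101    0.4704
  Change   -0.01277  -0.01277  -0.01277   0.01277
  Equil   5.0503e-06    0.4765     4.088    0.4832
  solve Keq expr → x = 0.01277; check Q = 4.9110e+04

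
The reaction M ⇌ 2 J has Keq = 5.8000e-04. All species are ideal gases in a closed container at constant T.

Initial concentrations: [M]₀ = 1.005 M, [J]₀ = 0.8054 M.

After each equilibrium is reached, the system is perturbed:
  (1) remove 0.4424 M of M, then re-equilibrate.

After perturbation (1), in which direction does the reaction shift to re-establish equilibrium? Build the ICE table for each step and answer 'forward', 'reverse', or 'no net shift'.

Q₀ = 0.6454 vs Keq = 5.8000e-04 ⇒ Q>K, reverse
Step 1:
                   M          J
  init         1.005     0.8054
  Δ           0.3885     -0.777
  eq           1.393    0.02843
  solve Keq expr → x = -0.3885; check Q = 5.8000e-04
Then remove 0.4424 M of M.
Step 2:
                   M          J
  init        0.9511    0.02843
  Δ         0.002456  -0.004912
  eq          0.9535    0.02352
  solve Keq expr → x = -0.002456; check Q = 5.8000e-04

Direction: reverse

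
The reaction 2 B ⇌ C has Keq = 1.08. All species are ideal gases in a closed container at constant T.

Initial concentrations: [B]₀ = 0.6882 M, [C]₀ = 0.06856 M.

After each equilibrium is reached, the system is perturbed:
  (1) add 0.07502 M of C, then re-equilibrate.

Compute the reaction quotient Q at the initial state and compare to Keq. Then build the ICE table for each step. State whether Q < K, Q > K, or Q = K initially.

Q₀ = 0.1448; Q < K (proceeds forward)

Q₀ = 0.1448 vs Keq = 1.08 ⇒ Q<K, forward
Step 1:
                  B         C
  init       0.6882   0.06856
  Δ         -0.2596    0.1298
  eq         0.4286    0.1984
  solve Keq expr → x = 0.1298; check Q = 1.08
Then add 0.07502 M of C.
Step 2:
                  B         C
  init       0.4286    0.2734
  Δ         0.05067  -0.02534
  eq         0.4792    0.2481
  solve Keq expr → x = -0.02534; check Q = 1.08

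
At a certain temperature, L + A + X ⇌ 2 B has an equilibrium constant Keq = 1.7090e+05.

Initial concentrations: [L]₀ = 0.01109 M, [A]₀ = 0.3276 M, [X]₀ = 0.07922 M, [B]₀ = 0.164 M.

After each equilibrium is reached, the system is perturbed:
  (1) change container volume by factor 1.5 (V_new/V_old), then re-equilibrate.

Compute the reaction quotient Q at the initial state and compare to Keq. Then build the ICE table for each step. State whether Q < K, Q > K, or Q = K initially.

Q₀ = 93.45; Q < K (proceeds forward)

Q₀ = 93.45 vs Keq = 1.7090e+05 ⇒ Q<K, forward
Step 1:
                    L           A           X           B
  init        0.01109      0.3276     0.07922       0.164
  Δ          -0.01108    -0.01108    -0.01108     0.02216
  eq       9.4024e-06      0.3165     0.06814      0.1862
  solve Keq expr → x = 0.01108; check Q = 1.7090e+05
Then change container volume by factor 1.5 (V_new/V_old).
Step 2:
                    L           A           X           B
  init     6.2683e-06       0.211     0.04543      0.1241
  Δ        3.1324e-06  3.1324e-06  3.1324e-06 -6.2648e-06
  eq       9.4006e-06       0.211     0.04543      0.1241
  solve Keq expr → x = -3.1324e-06; check Q = 1.7090e+05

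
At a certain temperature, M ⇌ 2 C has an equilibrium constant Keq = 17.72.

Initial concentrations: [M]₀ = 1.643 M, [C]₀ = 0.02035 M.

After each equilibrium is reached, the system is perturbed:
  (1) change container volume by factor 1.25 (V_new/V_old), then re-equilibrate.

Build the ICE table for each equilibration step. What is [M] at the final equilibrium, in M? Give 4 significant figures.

Q₀ = 2.5205e-04 vs Keq = 17.72 ⇒ Q<K, forward
Step 1:
                   M          C
  init         1.643    0.02035
  Δ           -1.272      2.544
  eq          0.3711      2.564
  solve Keq expr → x = 1.272; check Q = 17.72
Then change container volume by factor 1.25 (V_new/V_old).
Step 2:
                   M          C
  init        0.2969      2.051
  Δ         -0.04033    0.08066
  eq          0.2565      2.132
  solve Keq expr → x = 0.04033; check Q = 17.72

[M]_eq = 0.2565 M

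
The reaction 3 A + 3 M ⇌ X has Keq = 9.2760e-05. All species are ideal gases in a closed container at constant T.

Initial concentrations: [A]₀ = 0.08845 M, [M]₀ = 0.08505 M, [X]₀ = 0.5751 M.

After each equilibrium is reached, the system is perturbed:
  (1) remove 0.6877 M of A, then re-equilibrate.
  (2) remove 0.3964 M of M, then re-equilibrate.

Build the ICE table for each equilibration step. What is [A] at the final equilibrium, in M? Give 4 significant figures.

[A]_eq = 1.125 M

Q₀ = 1.3509e+06 vs Keq = 9.2760e-05 ⇒ Q>K, reverse
Step 1:
                  A         M         X
  init      0.08845   0.08505    0.5751
  Δ           1.716     1.716   -0.5719
  eq          1.804     1.801  0.003181
  solve Keq expr → x = -0.5719; check Q = 9.2760e-05
Then remove 0.6877 M of A.
Step 2:
                  A         M         X
  init        1.117     1.801  0.003181
  Δ         0.00721   0.00721 -0.002403
  eq          1.124     1.808 7.7792e-04
  solve Keq expr → x = -0.002403; check Q = 9.2760e-05
Then remove 0.3964 M of M.
Step 3:
                  A         M         X
  init        1.124     1.412 7.7792e-04
  Δ        0.001217  0.001217 -4.0552e-04
  eq          1.125     1.413 3.7240e-04
  solve Keq expr → x = -4.0552e-04; check Q = 9.2760e-05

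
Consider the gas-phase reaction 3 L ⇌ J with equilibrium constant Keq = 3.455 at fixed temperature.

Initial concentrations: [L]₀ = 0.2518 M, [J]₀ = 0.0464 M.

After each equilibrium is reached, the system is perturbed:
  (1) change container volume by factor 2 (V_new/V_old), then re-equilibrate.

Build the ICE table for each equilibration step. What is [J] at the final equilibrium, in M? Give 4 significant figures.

[J]_eq = 0.01314 M

Q₀ = 2.906 vs Keq = 3.455 ⇒ Q<K, forward
Step 1:
                  L         J
  Initial    0.2518    0.0464
  Change  -0.009056  0.003019
  Equil      0.2427   0.04942
  solve Keq expr → x = 0.003019; check Q = 3.455
Then change container volume by factor 2 (V_new/V_old).
Step 2:
                  L         J
  Initial    0.1214   0.02471
  Change    0.03471  -0.01157
  Equil      0.1561   0.01314
  solve Keq expr → x = -0.01157; check Q = 3.455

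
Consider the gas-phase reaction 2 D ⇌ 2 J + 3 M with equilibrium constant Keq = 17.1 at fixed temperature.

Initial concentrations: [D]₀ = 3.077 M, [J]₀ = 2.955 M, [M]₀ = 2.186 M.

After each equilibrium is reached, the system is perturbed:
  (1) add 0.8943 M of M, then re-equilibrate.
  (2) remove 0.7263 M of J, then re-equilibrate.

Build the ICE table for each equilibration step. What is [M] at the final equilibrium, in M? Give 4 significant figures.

[M]_eq = 3.135 M

Q₀ = 9.634 vs Keq = 17.1 ⇒ Q<K, forward
Step 1:
                    D           J           M
  I             3.077       2.955       2.186
  C           -0.1754      0.1754      0.2632
  E             2.902        3.13       2.449
  solve Keq expr → x = 0.08772; check Q = 17.1
Then add 0.8943 M of M.
Step 2:
                    D           J           M
  I             2.902        3.13       3.343
  C            0.3351     -0.3351     -0.5027
  E             3.237       2.795       2.841
  solve Keq expr → x = -0.1676; check Q = 17.1
Then remove 0.7263 M of J.
Step 3:
                    D           J           M
  I             3.237       2.069       2.841
  C           -0.1961      0.1961      0.2942
  E             3.041       2.265       3.135
  solve Keq expr → x = 0.09806; check Q = 17.1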